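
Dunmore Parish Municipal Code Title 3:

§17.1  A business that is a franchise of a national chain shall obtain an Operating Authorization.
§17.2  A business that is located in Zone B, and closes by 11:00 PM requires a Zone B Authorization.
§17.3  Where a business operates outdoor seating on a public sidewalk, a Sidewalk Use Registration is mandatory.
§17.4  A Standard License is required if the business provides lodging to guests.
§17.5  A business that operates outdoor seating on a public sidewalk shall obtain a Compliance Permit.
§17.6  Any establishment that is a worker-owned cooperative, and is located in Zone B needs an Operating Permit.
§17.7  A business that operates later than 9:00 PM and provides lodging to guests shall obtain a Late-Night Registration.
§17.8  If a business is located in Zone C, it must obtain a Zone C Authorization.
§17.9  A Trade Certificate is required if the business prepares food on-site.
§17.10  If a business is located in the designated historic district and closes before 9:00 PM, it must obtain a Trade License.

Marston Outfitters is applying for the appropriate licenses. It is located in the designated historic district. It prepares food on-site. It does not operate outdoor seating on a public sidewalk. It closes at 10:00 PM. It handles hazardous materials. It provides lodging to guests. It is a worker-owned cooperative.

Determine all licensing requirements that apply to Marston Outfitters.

§17.1 is a worker-owned cooperative (not: is a franchise of a national chain) → Operating Authorization not required.
§17.2 is located in the designated historic district (not: is located in Zone B); closes 10:00 PM, at/before 11:00 PM → Zone B Authorization not required.
§17.3 does not operate outdoor seating on a public sidewalk → Sidewalk Use Registration not required.
§17.4 provides lodging to guests → Standard License required.
§17.5 does not operate outdoor seating on a public sidewalk → Compliance Permit not required.
§17.6 is a worker-owned cooperative; is located in the designated historic district (not: is located in Zone B) → Operating Permit not required.
§17.7 closes 10:00 PM, after 9:00 PM; provides lodging to guests → Late-Night Registration required.
§17.8 is located in the designated historic district (not: is located in Zone C) → Zone C Authorization not required.
§17.9 prepares food on-site → Trade Certificate required.
§17.10 is located in the designated historic district; closes 10:00 PM, after 9:00 PM → Trade License not required.

Late-Night Registration, Standard License, Trade Certificate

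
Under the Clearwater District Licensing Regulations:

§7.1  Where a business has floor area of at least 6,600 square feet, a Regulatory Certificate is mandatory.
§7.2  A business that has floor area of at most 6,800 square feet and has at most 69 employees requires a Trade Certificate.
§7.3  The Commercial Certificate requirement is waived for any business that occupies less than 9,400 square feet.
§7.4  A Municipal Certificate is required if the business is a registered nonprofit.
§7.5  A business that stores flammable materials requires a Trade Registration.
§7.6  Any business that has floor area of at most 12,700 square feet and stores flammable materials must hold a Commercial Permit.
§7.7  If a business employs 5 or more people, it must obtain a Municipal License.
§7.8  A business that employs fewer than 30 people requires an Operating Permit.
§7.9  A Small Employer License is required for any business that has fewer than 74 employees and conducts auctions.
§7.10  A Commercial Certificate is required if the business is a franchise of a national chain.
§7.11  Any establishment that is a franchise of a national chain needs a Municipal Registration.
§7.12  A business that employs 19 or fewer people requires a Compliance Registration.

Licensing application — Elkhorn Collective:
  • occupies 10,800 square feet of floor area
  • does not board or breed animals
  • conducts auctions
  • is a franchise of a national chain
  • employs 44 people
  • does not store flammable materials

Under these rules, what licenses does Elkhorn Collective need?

§7.1 floor area 10,800 square feet ≥ 6,600 square feet → Regulatory Certificate required.
§7.2 floor area 10,800 square feet > 6,800 square feet; employees 44 ≤ 69 → Trade Certificate not required.
§7.3 floor area 10,800 square feet ≥ 9,400 square feet → Commercial Certificate exemption does not apply.
§7.4 is a franchise of a national chain (not: is a registered nonprofit) → Municipal Certificate not required.
§7.5 does not store flammable materials → Trade Registration not required.
§7.6 floor area 10,800 square feet ≤ 12,700 square feet; does not store flammable materials → Commercial Permit not required.
§7.7 employees 44 ≥ 5 → Municipal License required.
§7.8 employees 44 ≥ 30 → Operating Permit not required.
§7.9 employees 44 < 74; conducts auctions → Small Employer License required.
§7.10 is a franchise of a national chain → Commercial Certificate required.
§7.11 is a franchise of a national chain → Municipal Registration required.
§7.12 employees 44 > 19 → Compliance Registration not required.

Commercial Certificate, Municipal License, Municipal Registration, Regulatory Certificate, Small Employer License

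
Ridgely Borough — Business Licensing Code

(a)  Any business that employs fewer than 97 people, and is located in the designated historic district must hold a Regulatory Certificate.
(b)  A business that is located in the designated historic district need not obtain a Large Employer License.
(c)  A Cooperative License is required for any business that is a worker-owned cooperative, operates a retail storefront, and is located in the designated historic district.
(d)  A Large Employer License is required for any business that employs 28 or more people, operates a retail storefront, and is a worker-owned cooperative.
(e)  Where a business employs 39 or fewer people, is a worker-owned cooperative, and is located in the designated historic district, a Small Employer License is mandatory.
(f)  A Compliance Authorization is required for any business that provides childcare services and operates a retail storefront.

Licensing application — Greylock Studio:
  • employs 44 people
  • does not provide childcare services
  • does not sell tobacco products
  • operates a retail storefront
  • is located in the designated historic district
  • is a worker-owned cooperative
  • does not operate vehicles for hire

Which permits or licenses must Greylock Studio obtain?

Cooperative License, Regulatory Certificate

(a) employees 44 < 97; is located in the designated historic district → Regulatory Certificate required.
(b) is located in the designated historic district → exempt from Large Employer License.
(c) is a worker-owned cooperative; operates a retail storefront; is located in the designated historic district → Cooperative License required.
(d) employees 44 ≥ 28; operates a retail storefront; is a worker-owned cooperative → Large Employer License required.
(e) employees 44 > 39; is a worker-owned cooperative; is located in the designated historic district → Small Employer License not required.
(f) does not provide childcare services; operates a retail storefront → Compliance Authorization not required.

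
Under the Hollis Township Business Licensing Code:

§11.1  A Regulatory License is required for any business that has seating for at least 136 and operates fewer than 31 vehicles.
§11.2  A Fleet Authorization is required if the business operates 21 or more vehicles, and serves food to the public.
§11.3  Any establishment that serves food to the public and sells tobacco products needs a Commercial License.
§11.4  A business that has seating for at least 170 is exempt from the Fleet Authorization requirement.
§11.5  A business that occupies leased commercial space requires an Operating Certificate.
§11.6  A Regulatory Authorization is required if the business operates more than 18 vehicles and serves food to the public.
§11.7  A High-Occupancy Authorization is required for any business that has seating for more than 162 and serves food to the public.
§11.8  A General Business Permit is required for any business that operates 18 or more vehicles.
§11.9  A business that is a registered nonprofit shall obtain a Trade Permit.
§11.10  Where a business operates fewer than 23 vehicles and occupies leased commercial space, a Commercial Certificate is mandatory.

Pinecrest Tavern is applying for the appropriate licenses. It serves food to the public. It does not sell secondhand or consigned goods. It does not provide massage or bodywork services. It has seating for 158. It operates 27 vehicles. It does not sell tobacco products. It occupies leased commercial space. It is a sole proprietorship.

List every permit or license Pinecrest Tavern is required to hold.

§11.1 seating 158 ≥ 136; vehicles 27 < 31 → Regulatory License required.
§11.2 vehicles 27 ≥ 21; serves food to the public → Fleet Authorization required.
§11.3 serves food to the public; does not sell tobacco products → Commercial License not required.
§11.4 seating 158 < 170 → Fleet Authorization exemption does not apply.
§11.5 occupies leased commercial space → Operating Certificate required.
§11.6 vehicles 27 > 18; serves food to the public → Regulatory Authorization required.
§11.7 seating 158 ≤ 162; serves food to the public → High-Occupancy Authorization not required.
§11.8 vehicles 27 ≥ 18 → General Business Permit required.
§11.9 is a sole proprietorship (not: is a registered nonprofit) → Trade Permit not required.
§11.10 vehicles 27 ≥ 23; occupies leased commercial space → Commercial Certificate not required.

Fleet Authorization, General Business Permit, Operating Certificate, Regulatory Authorization, Regulatory License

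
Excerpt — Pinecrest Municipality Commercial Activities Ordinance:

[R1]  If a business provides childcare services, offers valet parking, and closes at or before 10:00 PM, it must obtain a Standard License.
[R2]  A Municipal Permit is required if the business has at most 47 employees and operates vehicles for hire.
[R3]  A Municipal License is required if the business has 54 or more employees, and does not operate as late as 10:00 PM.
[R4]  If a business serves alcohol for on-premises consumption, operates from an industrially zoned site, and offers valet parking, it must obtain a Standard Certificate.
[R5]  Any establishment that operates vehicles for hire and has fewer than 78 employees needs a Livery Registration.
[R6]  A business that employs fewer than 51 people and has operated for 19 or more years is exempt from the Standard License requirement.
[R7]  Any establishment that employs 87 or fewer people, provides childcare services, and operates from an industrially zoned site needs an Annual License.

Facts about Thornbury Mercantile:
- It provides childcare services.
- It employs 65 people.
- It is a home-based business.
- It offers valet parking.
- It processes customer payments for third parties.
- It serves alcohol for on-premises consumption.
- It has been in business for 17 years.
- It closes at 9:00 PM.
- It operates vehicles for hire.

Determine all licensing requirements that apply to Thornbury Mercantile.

[R1] provides childcare services; offers valet parking; closes 9:00 PM, at/before 10:00 PM → Standard License required.
[R2] employees 65 > 47; operates vehicles for hire → Municipal Permit not required.
[R3] employees 65 ≥ 54; closes 9:00 PM, at/before 10:00 PM → Municipal License required.
[R4] serves alcohol for on-premises consumption; is a home-based business (not: operates from an industrially zoned site); offers valet parking → Standard Certificate not required.
[R5] operates vehicles for hire; employees 65 < 78 → Livery Registration required.
[R6] employees 65 ≥ 51; years in business 17 < 19 → Standard License exemption does not apply.
[R7] employees 65 ≤ 87; provides childcare services; is a home-based business (not: operates from an industrially zoned site) → Annual License not required.

Livery Registration, Municipal License, Standard License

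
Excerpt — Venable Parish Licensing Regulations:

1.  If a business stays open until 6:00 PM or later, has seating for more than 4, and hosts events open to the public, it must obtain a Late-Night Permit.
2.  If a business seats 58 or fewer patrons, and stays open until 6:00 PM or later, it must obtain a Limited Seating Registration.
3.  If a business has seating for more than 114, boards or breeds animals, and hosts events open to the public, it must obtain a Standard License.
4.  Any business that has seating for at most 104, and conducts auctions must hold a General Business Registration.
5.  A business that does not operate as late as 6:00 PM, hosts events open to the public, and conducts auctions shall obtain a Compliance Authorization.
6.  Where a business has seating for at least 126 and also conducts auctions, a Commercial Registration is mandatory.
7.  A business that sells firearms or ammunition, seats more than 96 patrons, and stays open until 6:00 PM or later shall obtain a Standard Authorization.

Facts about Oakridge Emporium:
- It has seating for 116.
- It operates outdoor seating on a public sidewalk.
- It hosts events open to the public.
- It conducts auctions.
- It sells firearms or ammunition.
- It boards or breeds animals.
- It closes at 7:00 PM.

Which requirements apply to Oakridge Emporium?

Late-Night Permit, Standard Authorization, Standard License

1. closes 7:00 PM, after 6:00 PM; seating 116 > 4; hosts events open to the public → Late-Night Permit required.
2. seating 116 > 58; closes 7:00 PM, after 6:00 PM → Limited Seating Registration not required.
3. seating 116 > 114; boards or breeds animals; hosts events open to the public → Standard License required.
4. seating 116 > 104; conducts auctions → General Business Registration not required.
5. closes 7:00 PM, after 6:00 PM; hosts events open to the public; conducts auctions → Compliance Authorization not required.
6. seating 116 < 126; conducts auctions → Commercial Registration not required.
7. sells firearms or ammunition; seating 116 > 96; closes 7:00 PM, after 6:00 PM → Standard Authorization required.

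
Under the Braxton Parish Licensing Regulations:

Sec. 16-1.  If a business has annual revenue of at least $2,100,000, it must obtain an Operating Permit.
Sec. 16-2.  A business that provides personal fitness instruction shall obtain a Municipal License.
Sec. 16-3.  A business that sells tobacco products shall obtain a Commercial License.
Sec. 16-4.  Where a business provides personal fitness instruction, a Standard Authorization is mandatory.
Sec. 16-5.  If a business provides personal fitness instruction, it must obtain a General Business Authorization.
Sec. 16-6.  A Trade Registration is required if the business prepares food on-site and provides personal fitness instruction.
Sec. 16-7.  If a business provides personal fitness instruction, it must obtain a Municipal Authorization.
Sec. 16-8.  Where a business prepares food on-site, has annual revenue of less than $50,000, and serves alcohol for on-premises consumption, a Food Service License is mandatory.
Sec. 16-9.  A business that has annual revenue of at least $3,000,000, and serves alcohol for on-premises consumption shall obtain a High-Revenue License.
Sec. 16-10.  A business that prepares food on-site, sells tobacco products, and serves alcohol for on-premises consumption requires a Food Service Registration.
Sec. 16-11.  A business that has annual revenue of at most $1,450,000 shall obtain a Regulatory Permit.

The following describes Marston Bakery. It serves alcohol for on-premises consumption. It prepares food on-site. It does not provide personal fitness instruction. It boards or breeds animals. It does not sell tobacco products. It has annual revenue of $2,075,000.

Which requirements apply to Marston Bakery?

None

Sec. 16-1. revenue $2,075,000 < $2,100,000 → Operating Permit not required.
Sec. 16-2. does not provide personal fitness instruction → Municipal License not required.
Sec. 16-3. does not sell tobacco products → Commercial License not required.
Sec. 16-4. does not provide personal fitness instruction → Standard Authorization not required.
Sec. 16-5. does not provide personal fitness instruction → General Business Authorization not required.
Sec. 16-6. prepares food on-site; does not provide personal fitness instruction → Trade Registration not required.
Sec. 16-7. does not provide personal fitness instruction → Municipal Authorization not required.
Sec. 16-8. prepares food on-site; revenue $2,075,000 ≥ $50,000; serves alcohol for on-premises consumption → Food Service License not required.
Sec. 16-9. revenue $2,075,000 < $3,000,000; serves alcohol for on-premises consumption → High-Revenue License not required.
Sec. 16-10. prepares food on-site; does not sell tobacco products; serves alcohol for on-premises consumption → Food Service Registration not required.
Sec. 16-11. revenue $2,075,000 > $1,450,000 → Regulatory Permit not required.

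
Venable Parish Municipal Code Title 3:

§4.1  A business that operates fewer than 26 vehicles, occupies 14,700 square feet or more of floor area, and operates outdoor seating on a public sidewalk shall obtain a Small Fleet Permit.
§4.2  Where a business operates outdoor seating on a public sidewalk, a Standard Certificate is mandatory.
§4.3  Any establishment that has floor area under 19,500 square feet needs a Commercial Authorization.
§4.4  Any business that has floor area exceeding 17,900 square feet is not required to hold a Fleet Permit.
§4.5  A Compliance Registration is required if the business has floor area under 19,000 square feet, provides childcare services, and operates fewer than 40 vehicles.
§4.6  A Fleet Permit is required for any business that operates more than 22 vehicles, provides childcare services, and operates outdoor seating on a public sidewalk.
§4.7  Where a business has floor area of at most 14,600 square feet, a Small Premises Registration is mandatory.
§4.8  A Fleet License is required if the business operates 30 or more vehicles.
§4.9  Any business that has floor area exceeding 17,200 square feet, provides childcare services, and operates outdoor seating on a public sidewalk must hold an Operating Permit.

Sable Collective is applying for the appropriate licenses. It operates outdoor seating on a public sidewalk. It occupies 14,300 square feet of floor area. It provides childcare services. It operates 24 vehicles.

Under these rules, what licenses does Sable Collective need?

§4.1 vehicles 24 < 26; floor area 14,300 square feet < 14,700 square feet; operates outdoor seating on a public sidewalk → Small Fleet Permit not required.
§4.2 operates outdoor seating on a public sidewalk → Standard Certificate required.
§4.3 floor area 14,300 square feet < 19,500 square feet → Commercial Authorization required.
§4.4 floor area 14,300 square feet ≤ 17,900 square feet → Fleet Permit exemption does not apply.
§4.5 floor area 14,300 square feet < 19,000 square feet; provides childcare services; vehicles 24 < 40 → Compliance Registration required.
§4.6 vehicles 24 > 22; provides childcare services; operates outdoor seating on a public sidewalk → Fleet Permit required.
§4.7 floor area 14,300 square feet ≤ 14,600 square feet → Small Premises Registration required.
§4.8 vehicles 24 < 30 → Fleet License not required.
§4.9 floor area 14,300 square feet ≤ 17,200 square feet; provides childcare services; operates outdoor seating on a public sidewalk → Operating Permit not required.

Commercial Authorization, Compliance Registration, Fleet Permit, Small Premises Registration, Standard Certificate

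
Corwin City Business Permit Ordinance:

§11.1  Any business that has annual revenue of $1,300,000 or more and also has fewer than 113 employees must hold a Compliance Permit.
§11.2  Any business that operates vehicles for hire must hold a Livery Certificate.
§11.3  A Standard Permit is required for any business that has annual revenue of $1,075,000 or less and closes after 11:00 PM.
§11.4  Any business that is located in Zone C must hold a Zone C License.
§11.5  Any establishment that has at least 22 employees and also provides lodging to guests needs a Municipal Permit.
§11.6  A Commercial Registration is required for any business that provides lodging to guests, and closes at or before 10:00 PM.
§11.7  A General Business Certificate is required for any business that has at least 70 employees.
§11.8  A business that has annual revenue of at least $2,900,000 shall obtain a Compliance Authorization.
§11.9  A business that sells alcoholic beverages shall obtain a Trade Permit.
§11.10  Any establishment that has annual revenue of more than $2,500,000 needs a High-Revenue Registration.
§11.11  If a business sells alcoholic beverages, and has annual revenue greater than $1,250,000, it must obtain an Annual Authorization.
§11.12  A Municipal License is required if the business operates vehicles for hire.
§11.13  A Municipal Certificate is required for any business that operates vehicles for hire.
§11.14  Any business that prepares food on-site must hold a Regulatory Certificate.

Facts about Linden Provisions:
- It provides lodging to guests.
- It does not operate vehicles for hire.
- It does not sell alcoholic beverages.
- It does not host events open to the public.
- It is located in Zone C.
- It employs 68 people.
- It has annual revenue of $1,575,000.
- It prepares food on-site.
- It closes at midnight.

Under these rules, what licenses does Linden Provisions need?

§11.1 revenue $1,575,000 ≥ $1,300,000; employees 68 < 113 → Compliance Permit required.
§11.2 does not operate vehicles for hire → Livery Certificate not required.
§11.3 revenue $1,575,000 > $1,075,000; closes midnight, after 11:00 PM → Standard Permit not required.
§11.4 is located in Zone C → Zone C License required.
§11.5 employees 68 ≥ 22; provides lodging to guests → Municipal Permit required.
§11.6 provides lodging to guests; closes midnight, after 10:00 PM → Commercial Registration not required.
§11.7 employees 68 < 70 → General Business Certificate not required.
§11.8 revenue $1,575,000 < $2,900,000 → Compliance Authorization not required.
§11.9 does not sell alcoholic beverages → Trade Permit not required.
§11.10 revenue $1,575,000 ≤ $2,500,000 → High-Revenue Registration not required.
§11.11 does not sell alcoholic beverages; revenue $1,575,000 > $1,250,000 → Annual Authorization not required.
§11.12 does not operate vehicles for hire → Municipal License not required.
§11.13 does not operate vehicles for hire → Municipal Certificate not required.
§11.14 prepares food on-site → Regulatory Certificate required.

Compliance Permit, Municipal Permit, Regulatory Certificate, Zone C License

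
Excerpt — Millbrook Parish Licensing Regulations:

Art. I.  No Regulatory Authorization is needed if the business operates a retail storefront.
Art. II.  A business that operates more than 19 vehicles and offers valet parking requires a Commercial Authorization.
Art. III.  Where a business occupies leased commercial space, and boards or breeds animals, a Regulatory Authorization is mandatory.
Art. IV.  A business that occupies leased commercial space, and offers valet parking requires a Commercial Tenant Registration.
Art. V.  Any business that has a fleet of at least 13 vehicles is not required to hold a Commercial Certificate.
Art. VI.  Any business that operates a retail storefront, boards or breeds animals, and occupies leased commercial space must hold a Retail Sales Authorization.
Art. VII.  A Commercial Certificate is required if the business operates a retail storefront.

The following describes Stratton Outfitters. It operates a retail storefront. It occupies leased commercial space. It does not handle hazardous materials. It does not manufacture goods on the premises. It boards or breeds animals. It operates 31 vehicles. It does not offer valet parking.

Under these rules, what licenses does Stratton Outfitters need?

Retail Sales Authorization

Art. I. operates a retail storefront → exempt from Regulatory Authorization.
Art. II. vehicles 31 > 19; does not offer valet parking → Commercial Authorization not required.
Art. III. occupies leased commercial space; boards or breeds animals → Regulatory Authorization required.
Art. IV. occupies leased commercial space; does not offer valet parking → Commercial Tenant Registration not required.
Art. V. vehicles 31 ≥ 13 → exempt from Commercial Certificate.
Art. VI. operates a retail storefront; boards or breeds animals; occupies leased commercial space → Retail Sales Authorization required.
Art. VII. operates a retail storefront → Commercial Certificate required.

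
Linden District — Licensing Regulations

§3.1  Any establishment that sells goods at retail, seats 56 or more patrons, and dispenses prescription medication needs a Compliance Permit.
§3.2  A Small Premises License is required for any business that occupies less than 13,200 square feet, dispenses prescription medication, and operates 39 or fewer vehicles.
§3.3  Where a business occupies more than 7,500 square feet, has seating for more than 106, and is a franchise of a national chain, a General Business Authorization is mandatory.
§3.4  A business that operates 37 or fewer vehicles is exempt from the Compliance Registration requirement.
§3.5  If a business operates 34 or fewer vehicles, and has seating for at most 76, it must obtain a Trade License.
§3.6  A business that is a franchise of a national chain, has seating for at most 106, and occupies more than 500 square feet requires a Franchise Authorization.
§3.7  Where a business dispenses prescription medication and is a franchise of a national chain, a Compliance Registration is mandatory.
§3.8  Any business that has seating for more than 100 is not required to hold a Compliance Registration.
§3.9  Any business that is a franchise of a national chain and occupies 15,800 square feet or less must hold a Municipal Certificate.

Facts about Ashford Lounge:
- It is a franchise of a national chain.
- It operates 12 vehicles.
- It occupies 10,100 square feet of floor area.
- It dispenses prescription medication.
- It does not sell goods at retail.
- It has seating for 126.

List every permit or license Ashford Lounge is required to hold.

§3.1 does not sell goods at retail; seating 126 ≥ 56; dispenses prescription medication → Compliance Permit not required.
§3.2 floor area 10,100 square feet < 13,200 square feet; dispenses prescription medication; vehicles 12 ≤ 39 → Small Premises License required.
§3.3 floor area 10,100 square feet > 7,500 square feet; seating 126 > 106; is a franchise of a national chain → General Business Authorization required.
§3.4 vehicles 12 ≤ 37 → exempt from Compliance Registration.
§3.5 vehicles 12 ≤ 34; seating 126 > 76 → Trade License not required.
§3.6 is a franchise of a national chain; seating 126 > 106; floor area 10,100 square feet > 500 square feet → Franchise Authorization not required.
§3.7 dispenses prescription medication; is a franchise of a national chain → Compliance Registration required.
§3.8 seating 126 > 100 → exempt from Compliance Registration.
§3.9 is a franchise of a national chain; floor area 10,100 square feet ≤ 15,800 square feet → Municipal Certificate required.

General Business Authorization, Municipal Certificate, Small Premises License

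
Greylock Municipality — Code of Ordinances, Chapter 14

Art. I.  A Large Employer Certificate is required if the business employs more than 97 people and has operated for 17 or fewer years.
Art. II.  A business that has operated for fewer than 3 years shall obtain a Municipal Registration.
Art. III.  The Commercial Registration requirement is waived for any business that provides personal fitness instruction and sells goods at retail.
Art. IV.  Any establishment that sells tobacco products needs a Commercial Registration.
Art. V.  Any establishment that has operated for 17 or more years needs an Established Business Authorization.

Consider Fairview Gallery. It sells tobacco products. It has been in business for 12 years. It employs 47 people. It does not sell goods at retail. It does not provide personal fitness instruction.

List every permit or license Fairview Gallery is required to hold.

Commercial Registration

Art. I. employees 47 ≤ 97; years in business 12 ≤ 17 → Large Employer Certificate not required.
Art. II. years in business 12 ≥ 3 → Municipal Registration not required.
Art. III. does not provide personal fitness instruction; does not sell goods at retail → Commercial Registration exemption does not apply.
Art. IV. sells tobacco products → Commercial Registration required.
Art. V. years in business 12 < 17 → Established Business Authorization not required.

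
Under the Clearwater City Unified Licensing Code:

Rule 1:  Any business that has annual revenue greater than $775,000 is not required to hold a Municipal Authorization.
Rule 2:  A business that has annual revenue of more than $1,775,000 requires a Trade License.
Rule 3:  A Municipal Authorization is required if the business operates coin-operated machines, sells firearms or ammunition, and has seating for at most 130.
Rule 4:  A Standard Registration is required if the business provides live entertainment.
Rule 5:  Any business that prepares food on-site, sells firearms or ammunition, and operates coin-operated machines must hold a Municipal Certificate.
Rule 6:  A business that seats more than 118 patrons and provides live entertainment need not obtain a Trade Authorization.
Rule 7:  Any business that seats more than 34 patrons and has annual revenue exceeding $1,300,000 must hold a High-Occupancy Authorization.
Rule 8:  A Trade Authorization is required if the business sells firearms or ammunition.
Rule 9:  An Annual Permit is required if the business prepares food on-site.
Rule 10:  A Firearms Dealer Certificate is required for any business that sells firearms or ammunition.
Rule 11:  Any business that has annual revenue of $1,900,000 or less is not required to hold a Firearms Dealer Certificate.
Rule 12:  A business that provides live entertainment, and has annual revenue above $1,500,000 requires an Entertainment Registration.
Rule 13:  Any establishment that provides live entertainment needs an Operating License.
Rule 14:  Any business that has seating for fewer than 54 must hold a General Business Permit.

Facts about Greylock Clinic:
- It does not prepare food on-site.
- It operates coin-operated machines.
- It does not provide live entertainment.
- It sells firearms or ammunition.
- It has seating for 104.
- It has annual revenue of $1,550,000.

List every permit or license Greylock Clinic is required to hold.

High-Occupancy Authorization, Trade Authorization

Rule 1: revenue $1,550,000 > $775,000 → exempt from Municipal Authorization.
Rule 2: revenue $1,550,000 ≤ $1,775,000 → Trade License not required.
Rule 3: operates coin-operated machines; sells firearms or ammunition; seating 104 ≤ 130 → Municipal Authorization required.
Rule 4: does not provide live entertainment → Standard Registration not required.
Rule 5: does not prepare food on-site; sells firearms or ammunition; operates coin-operated machines → Municipal Certificate not required.
Rule 6: seating 104 ≤ 118; does not provide live entertainment → Trade Authorization exemption does not apply.
Rule 7: seating 104 > 34; revenue $1,550,000 > $1,300,000 → High-Occupancy Authorization required.
Rule 8: sells firearms or ammunition → Trade Authorization required.
Rule 9: does not prepare food on-site → Annual Permit not required.
Rule 10: sells firearms or ammunition → Firearms Dealer Certificate required.
Rule 11: revenue $1,550,000 ≤ $1,900,000 → exempt from Firearms Dealer Certificate.
Rule 12: does not provide live entertainment; revenue $1,550,000 > $1,500,000 → Entertainment Registration not required.
Rule 13: does not provide live entertainment → Operating License not required.
Rule 14: seating 104 ≥ 54 → General Business Permit not required.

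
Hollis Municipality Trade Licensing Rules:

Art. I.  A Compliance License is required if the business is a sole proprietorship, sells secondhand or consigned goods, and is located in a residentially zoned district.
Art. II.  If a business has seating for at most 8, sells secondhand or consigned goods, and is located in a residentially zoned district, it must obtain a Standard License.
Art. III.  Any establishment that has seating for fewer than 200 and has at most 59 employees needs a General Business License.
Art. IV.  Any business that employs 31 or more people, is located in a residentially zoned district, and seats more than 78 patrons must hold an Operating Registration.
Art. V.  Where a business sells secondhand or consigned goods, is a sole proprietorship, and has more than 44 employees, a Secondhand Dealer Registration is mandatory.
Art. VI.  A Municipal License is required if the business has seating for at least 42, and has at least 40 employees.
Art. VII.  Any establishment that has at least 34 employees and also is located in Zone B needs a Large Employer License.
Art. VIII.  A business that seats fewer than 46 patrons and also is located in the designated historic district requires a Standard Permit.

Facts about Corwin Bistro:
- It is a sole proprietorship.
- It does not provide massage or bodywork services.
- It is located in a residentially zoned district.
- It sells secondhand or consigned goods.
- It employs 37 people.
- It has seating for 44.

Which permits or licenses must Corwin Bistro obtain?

Compliance License, General Business License

Art. I. is a sole proprietorship; sells secondhand or consigned goods; is located in a residentially zoned district → Compliance License required.
Art. II. seating 44 > 8; sells secondhand or consigned goods; is located in a residentially zoned district → Standard License not required.
Art. III. seating 44 < 200; employees 37 ≤ 59 → General Business License required.
Art. IV. employees 37 ≥ 31; is located in a residentially zoned district; seating 44 ≤ 78 → Operating Registration not required.
Art. V. sells secondhand or consigned goods; is a sole proprietorship; employees 37 ≤ 44 → Secondhand Dealer Registration not required.
Art. VI. seating 44 ≥ 42; employees 37 < 40 → Municipal License not required.
Art. VII. employees 37 ≥ 34; is located in a residentially zoned district (not: is located in Zone B) → Large Employer License not required.
Art. VIII. seating 44 < 46; is located in a residentially zoned district (not: is located in the designated historic district) → Standard Permit not required.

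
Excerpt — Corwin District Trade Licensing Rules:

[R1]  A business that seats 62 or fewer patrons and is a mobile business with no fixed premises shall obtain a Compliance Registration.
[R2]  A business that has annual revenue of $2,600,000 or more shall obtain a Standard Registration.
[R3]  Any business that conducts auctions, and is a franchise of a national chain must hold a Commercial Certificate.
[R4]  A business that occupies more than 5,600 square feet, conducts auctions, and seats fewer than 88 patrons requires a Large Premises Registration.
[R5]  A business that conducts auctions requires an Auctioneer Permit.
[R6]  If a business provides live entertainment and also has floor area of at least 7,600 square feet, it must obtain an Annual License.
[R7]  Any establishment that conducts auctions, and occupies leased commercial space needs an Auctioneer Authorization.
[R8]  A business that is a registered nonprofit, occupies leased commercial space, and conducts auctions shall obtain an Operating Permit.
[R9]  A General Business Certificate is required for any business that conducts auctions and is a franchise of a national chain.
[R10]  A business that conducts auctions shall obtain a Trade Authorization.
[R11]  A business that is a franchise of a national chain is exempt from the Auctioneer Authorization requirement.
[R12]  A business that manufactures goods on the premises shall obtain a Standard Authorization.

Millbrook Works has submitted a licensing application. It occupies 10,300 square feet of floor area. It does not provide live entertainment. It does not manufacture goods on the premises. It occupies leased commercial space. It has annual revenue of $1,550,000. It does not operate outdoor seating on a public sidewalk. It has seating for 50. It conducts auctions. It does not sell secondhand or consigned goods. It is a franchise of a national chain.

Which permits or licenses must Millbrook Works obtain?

[R1] seating 50 ≤ 62; occupies leased commercial space (not: is a mobile business with no fixed premises) → Compliance Registration not required.
[R2] revenue $1,550,000 < $2,600,000 → Standard Registration not required.
[R3] conducts auctions; is a franchise of a national chain → Commercial Certificate required.
[R4] floor area 10,300 square feet > 5,600 square feet; conducts auctions; seating 50 < 88 → Large Premises Registration required.
[R5] conducts auctions → Auctioneer Permit required.
[R6] does not provide live entertainment; floor area 10,300 square feet ≥ 7,600 square feet → Annual License not required.
[R7] conducts auctions; occupies leased commercial space → Auctioneer Authorization required.
[R8] is a franchise of a national chain (not: is a registered nonprofit); occupies leased commercial space; conducts auctions → Operating Permit not required.
[R9] conducts auctions; is a franchise of a national chain → General Business Certificate required.
[R10] conducts auctions → Trade Authorization required.
[R11] is a franchise of a national chain → exempt from Auctioneer Authorization.
[R12] does not manufacture goods on the premises → Standard Authorization not required.

Auctioneer Permit, Commercial Certificate, General Business Certificate, Large Premises Registration, Trade Authorization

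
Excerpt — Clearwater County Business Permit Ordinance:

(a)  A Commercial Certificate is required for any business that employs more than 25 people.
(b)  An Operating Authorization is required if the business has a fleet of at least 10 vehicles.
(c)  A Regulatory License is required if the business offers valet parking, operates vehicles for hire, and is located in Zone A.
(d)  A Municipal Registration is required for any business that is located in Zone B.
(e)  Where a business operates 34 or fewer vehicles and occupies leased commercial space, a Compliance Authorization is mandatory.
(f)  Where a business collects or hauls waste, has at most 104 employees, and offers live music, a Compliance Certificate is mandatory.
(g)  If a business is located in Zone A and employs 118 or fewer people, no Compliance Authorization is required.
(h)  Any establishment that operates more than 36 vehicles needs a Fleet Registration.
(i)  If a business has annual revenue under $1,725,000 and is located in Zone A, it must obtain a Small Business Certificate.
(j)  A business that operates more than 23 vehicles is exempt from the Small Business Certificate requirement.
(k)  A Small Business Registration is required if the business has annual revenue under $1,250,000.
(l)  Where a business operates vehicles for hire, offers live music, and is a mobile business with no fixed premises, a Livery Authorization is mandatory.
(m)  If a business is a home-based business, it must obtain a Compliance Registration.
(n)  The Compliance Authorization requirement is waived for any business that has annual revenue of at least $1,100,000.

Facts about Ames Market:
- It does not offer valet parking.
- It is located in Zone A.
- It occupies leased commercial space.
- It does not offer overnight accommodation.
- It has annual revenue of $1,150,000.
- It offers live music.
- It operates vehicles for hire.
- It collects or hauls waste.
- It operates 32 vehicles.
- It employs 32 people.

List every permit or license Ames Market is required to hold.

Commercial Certificate, Compliance Certificate, Operating Authorization, Small Business Registration

(a) employees 32 > 25 → Commercial Certificate required.
(b) vehicles 32 ≥ 10 → Operating Authorization required.
(c) does not offer valet parking; operates vehicles for hire; is located in Zone A → Regulatory License not required.
(d) is located in Zone A (not: is located in Zone B) → Municipal Registration not required.
(e) vehicles 32 ≤ 34; occupies leased commercial space → Compliance Authorization required.
(f) collects or hauls waste; employees 32 ≤ 104; offers live music → Compliance Certificate required.
(g) is located in Zone A; employees 32 ≤ 118 → exempt from Compliance Authorization.
(h) vehicles 32 ≤ 36 → Fleet Registration not required.
(i) revenue $1,150,000 < $1,725,000; is located in Zone A → Small Business Certificate required.
(j) vehicles 32 > 23 → exempt from Small Business Certificate.
(k) revenue $1,150,000 < $1,250,000 → Small Business Registration required.
(l) operates vehicles for hire; offers live music; occupies leased commercial space (not: is a mobile business with no fixed premises) → Livery Authorization not required.
(m) occupies leased commercial space (not: is a home-based business) → Compliance Registration not required.
(n) revenue $1,150,000 ≥ $1,100,000 → exempt from Compliance Authorization.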